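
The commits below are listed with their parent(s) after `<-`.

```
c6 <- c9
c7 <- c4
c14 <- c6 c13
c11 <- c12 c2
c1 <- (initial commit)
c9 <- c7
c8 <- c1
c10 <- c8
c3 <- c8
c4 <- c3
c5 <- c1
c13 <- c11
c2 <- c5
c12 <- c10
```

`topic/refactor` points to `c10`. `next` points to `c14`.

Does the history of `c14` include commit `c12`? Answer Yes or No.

Ancestors of c14 (commits reachable by following parents): {c1, c10, c11, c12, c13, c14, c2, c3, c4, c5, c6, c7, c8, c9}.
c12 is in that set, so it is an ancestor of c14.

Yes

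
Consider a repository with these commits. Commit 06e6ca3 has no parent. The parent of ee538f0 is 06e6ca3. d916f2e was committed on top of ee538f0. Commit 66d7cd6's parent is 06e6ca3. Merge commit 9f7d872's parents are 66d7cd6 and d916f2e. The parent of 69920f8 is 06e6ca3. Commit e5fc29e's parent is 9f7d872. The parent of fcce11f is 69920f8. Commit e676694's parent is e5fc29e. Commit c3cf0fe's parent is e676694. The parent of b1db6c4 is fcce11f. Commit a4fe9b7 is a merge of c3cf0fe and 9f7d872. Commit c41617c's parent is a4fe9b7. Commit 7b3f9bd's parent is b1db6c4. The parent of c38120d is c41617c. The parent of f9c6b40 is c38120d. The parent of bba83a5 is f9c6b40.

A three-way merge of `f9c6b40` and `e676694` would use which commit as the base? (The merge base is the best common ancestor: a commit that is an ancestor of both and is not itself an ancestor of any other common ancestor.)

Ancestors of f9c6b40: {06e6ca3, 66d7cd6, 9f7d872, a4fe9b7, c38120d, c3cf0fe, c41617c, d916f2e, e5fc29e, e676694, ee538f0, f9c6b40}.
Ancestors of e676694: {06e6ca3, 66d7cd6, 9f7d872, d916f2e, e5fc29e, e676694, ee538f0}.
Common ancestors: {06e6ca3, 66d7cd6, 9f7d872, d916f2e, e5fc29e, e676694, ee538f0}.
Among these, e676694 is not an ancestor of any other common ancestor — it is the merge base.

e676694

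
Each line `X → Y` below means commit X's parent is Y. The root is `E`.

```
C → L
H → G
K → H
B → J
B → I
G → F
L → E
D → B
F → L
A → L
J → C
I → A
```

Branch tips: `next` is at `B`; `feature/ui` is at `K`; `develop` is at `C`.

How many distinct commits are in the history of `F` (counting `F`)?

Walking parent pointers from F: reachable set = {E, F, L}.
That is 3 commits.

3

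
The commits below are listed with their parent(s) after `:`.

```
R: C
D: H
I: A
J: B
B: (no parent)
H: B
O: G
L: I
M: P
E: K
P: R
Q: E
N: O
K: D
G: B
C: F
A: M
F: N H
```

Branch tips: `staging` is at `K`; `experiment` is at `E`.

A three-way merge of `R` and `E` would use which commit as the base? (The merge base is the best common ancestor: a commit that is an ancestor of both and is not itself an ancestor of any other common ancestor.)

H

Ancestors of R: {B, C, F, G, H, N, O, R}.
Ancestors of E: {B, D, E, H, K}.
Common ancestors: {B, H}.
Among these, H is not an ancestor of any other common ancestor — it is the merge base.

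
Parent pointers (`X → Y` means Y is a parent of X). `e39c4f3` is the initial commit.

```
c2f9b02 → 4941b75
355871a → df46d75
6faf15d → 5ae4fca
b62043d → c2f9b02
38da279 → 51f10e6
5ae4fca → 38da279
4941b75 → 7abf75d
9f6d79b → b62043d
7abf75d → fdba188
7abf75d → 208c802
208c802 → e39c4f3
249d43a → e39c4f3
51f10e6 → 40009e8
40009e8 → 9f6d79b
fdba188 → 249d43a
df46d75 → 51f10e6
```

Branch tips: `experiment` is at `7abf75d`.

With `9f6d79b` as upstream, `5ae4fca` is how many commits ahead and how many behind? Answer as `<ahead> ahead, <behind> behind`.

4 ahead, 0 behind

Reachable from 5ae4fca: {208c802, 249d43a, 38da279, 40009e8, 4941b75, 51f10e6, 5ae4fca, 7abf75d, 9f6d79b, b62043d, c2f9b02, e39c4f3, fdba188}.
Reachable from 9f6d79b: {208c802, 249d43a, 4941b75, 7abf75d, 9f6d79b, b62043d, c2f9b02, e39c4f3, fdba188}.
Only in 5ae4fca's history (ahead): {38da279, 40009e8, 51f10e6, 5ae4fca} — 4.
Only in 9f6d79b's history (behind): {} — 0.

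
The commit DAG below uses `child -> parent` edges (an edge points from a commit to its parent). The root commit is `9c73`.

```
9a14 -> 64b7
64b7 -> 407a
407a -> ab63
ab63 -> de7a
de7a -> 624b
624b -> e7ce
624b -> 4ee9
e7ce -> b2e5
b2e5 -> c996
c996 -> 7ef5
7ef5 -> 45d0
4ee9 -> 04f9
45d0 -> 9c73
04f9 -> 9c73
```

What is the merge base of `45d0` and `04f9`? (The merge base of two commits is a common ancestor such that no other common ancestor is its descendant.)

9c73

Ancestors of 45d0: {45d0, 9c73}.
Ancestors of 04f9: {04f9, 9c73}.
Common ancestors: {9c73}.
The only common ancestor is 9c73, so it is the merge base.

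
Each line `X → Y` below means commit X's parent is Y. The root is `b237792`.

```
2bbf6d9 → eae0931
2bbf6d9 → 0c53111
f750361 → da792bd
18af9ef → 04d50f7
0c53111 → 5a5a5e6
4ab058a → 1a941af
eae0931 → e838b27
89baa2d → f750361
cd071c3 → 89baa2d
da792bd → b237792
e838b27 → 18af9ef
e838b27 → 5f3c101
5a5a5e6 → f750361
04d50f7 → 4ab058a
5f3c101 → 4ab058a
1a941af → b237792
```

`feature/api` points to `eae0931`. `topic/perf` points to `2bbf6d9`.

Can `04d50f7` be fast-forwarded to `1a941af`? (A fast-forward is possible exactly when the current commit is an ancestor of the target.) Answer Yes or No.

No

A fast-forward from 04d50f7 to 1a941af is possible iff 04d50f7 is an ancestor of 1a941af.
Ancestors of 1a941af: {1a941af, b237792}.
04d50f7 is not among them, so fast-forward is not possible.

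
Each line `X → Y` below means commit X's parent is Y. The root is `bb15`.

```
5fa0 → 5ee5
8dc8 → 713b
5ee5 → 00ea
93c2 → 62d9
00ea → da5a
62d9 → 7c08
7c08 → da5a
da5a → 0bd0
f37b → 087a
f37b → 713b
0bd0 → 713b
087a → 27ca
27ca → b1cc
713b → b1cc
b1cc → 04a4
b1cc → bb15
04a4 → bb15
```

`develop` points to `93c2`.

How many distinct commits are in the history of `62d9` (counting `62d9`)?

8

Walking parent pointers from 62d9: reachable set = {04a4, 0bd0, 62d9, 713b, 7c08, b1cc, bb15, da5a}.
That is 8 commits.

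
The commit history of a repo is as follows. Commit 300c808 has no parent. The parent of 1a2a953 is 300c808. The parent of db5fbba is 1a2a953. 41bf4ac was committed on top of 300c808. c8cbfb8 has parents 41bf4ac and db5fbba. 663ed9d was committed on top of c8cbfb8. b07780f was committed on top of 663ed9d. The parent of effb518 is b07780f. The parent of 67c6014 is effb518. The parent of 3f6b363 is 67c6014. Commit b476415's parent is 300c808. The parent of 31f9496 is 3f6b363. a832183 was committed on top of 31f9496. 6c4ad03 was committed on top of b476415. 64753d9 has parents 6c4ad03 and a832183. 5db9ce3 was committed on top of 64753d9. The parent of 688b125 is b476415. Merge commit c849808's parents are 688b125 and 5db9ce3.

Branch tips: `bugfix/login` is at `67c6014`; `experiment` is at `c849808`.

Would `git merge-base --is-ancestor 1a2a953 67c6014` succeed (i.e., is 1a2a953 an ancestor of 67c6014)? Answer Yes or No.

Ancestors of 67c6014 (commits reachable by following parents): {1a2a953, 300c808, 41bf4ac, 663ed9d, 67c6014, b07780f, c8cbfb8, db5fbba, effb518}.
1a2a953 is in that set, so it is an ancestor of 67c6014.

Yes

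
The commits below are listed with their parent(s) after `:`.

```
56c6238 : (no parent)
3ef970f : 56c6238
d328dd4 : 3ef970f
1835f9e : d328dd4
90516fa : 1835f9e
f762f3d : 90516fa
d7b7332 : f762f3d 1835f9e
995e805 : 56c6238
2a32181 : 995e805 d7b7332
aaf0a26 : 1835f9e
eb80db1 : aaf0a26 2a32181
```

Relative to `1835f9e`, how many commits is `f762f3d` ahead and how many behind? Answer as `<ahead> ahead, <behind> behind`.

Reachable from f762f3d: {1835f9e, 3ef970f, 56c6238, 90516fa, d328dd4, f762f3d}.
Reachable from 1835f9e: {1835f9e, 3ef970f, 56c6238, d328dd4}.
Only in f762f3d's history (ahead): {90516fa, f762f3d} — 2.
Only in 1835f9e's history (behind): {} — 0.

2 ahead, 0 behind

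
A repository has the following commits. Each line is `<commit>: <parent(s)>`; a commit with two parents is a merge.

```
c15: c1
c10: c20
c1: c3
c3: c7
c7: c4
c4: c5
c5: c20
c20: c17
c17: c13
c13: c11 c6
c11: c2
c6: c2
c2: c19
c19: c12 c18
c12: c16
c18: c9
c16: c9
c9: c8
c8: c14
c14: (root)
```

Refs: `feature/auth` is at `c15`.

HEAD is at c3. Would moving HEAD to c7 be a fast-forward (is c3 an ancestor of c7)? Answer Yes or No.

No

A fast-forward from c3 to c7 is possible iff c3 is an ancestor of c7.
Ancestors of c7: {c11, c12, c13, c14, c16, c17, c18, c19, c2, c20, c4, c5, c6, c7, c8, c9}.
c3 is not among them, so fast-forward is not possible.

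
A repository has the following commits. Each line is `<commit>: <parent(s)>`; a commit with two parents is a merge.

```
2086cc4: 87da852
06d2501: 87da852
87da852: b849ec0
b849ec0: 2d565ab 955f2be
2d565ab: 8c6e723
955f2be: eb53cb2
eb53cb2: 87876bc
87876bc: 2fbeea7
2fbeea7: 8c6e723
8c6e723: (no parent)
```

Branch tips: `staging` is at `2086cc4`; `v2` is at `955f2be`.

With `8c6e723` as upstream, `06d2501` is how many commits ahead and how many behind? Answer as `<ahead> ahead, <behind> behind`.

8 ahead, 0 behind

Reachable from 06d2501: {06d2501, 2d565ab, 2fbeea7, 87876bc, 87da852, 8c6e723, 955f2be, b849ec0, eb53cb2}.
Reachable from 8c6e723: {8c6e723}.
Only in 06d2501's history (ahead): {06d2501, 2d565ab, 2fbeea7, 87876bc, 87da852, 955f2be, b849ec0, eb53cb2} — 8.
Only in 8c6e723's history (behind): {} — 0.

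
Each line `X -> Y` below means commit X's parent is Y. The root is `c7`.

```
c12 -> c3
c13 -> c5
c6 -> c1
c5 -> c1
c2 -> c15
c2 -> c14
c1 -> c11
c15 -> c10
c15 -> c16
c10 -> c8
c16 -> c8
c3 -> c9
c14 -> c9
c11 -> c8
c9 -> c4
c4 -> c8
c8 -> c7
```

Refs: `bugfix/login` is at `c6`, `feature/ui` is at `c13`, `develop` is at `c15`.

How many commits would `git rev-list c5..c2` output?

Reachable from c2: {c10, c14, c15, c16, c2, c4, c7, c8, c9}.
Reachable from c5: {c1, c11, c5, c7, c8}.
In c2's history but not c5's: {c10, c14, c15, c16, c2, c4, c9} — 7 commits.

7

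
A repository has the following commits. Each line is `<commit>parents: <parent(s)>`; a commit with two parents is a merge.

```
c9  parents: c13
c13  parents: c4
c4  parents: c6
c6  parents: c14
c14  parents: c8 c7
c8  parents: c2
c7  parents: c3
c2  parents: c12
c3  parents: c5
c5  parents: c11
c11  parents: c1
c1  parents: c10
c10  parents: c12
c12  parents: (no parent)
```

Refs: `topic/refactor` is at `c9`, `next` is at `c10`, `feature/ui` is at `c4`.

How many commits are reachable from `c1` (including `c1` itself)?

3

Walking parent pointers from c1: reachable set = {c1, c10, c12}.
That is 3 commits.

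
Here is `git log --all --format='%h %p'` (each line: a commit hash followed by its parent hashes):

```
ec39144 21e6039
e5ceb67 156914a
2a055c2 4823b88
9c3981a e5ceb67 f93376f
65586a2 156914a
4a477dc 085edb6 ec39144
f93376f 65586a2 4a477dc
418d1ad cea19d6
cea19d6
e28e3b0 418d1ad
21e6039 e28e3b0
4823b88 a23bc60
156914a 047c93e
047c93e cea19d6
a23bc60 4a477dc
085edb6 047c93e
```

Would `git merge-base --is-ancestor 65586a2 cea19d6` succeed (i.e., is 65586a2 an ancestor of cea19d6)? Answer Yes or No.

No

Ancestors of cea19d6: {cea19d6}.
65586a2 is not in that set, so it is not an ancestor of cea19d6.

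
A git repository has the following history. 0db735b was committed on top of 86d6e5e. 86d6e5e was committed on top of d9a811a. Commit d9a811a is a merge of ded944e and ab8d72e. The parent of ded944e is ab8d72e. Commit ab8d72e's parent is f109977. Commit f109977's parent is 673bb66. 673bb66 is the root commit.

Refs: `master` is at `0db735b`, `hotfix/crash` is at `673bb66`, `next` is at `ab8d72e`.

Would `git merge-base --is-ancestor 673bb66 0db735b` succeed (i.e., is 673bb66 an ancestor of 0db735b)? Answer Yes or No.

Ancestors of 0db735b (commits reachable by following parents): {0db735b, 673bb66, 86d6e5e, ab8d72e, d9a811a, ded944e, f109977}.
673bb66 is in that set, so it is an ancestor of 0db735b.

Yes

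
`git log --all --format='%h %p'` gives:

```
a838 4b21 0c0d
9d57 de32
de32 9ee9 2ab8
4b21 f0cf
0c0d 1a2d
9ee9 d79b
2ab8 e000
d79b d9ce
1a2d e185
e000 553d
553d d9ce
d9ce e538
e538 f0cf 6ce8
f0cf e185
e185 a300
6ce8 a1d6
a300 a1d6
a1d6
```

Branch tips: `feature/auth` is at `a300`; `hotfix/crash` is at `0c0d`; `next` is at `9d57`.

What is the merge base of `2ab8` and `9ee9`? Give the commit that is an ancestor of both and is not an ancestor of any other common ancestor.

d9ce

Ancestors of 2ab8: {2ab8, 553d, 6ce8, a1d6, a300, d9ce, e000, e185, e538, f0cf}.
Ancestors of 9ee9: {6ce8, 9ee9, a1d6, a300, d79b, d9ce, e185, e538, f0cf}.
Common ancestors: {6ce8, a1d6, a300, d9ce, e185, e538, f0cf}.
Among these, d9ce is not an ancestor of any other common ancestor — it is the merge base.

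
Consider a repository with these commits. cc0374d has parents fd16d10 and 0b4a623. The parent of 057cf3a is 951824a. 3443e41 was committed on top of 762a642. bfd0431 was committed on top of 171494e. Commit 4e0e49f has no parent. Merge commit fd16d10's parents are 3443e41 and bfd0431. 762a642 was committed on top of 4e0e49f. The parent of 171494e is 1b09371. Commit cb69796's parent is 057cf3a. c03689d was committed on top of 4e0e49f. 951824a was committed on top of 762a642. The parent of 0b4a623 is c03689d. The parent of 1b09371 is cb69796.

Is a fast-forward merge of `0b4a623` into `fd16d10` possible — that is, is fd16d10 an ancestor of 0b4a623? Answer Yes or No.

A fast-forward from fd16d10 to 0b4a623 is possible iff fd16d10 is an ancestor of 0b4a623.
Ancestors of 0b4a623: {0b4a623, 4e0e49f, c03689d}.
fd16d10 is not among them, so fast-forward is not possible.

No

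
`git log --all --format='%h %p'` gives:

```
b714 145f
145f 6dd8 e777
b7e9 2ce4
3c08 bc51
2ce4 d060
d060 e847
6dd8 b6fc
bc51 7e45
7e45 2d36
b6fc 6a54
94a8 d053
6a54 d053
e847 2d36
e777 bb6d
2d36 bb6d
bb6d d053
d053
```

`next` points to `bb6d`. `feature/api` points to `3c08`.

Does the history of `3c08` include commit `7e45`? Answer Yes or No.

Yes

Ancestors of 3c08 (commits reachable by following parents): {2d36, 3c08, 7e45, bb6d, bc51, d053}.
7e45 is in that set, so it is an ancestor of 3c08.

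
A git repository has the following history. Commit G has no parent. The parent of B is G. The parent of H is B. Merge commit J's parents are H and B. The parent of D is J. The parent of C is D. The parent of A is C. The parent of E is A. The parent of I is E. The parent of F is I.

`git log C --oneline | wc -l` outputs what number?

6

Walking parent pointers from C: reachable set = {B, C, D, G, H, J}.
That is 6 commits.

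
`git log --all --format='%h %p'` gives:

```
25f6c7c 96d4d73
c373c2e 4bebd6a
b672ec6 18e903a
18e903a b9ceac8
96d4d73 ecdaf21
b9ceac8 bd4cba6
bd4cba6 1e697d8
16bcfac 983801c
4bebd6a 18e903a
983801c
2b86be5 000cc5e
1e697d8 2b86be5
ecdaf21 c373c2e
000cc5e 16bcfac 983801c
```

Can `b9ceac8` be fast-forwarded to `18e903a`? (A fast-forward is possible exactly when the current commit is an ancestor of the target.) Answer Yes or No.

A fast-forward from b9ceac8 to 18e903a is possible iff b9ceac8 is an ancestor of 18e903a.
Ancestors of 18e903a: {000cc5e, 16bcfac, 18e903a, 1e697d8, 2b86be5, 983801c, b9ceac8, bd4cba6}.
b9ceac8 is among them, so fast-forward is possible.

Yes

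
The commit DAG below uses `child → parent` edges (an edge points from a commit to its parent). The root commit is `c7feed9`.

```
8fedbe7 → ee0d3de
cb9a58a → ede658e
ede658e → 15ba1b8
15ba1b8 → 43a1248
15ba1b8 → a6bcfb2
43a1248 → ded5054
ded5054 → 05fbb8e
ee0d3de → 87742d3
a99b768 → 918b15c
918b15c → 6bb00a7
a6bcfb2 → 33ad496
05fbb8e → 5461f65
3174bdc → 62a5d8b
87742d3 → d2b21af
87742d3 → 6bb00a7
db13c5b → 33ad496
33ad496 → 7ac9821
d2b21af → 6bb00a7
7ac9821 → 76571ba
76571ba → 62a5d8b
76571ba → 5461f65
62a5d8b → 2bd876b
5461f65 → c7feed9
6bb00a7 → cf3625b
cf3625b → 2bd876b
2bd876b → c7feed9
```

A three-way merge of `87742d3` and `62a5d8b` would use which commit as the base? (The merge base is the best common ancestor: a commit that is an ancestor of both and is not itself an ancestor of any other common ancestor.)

2bd876b

Ancestors of 87742d3: {2bd876b, 6bb00a7, 87742d3, c7feed9, cf3625b, d2b21af}.
Ancestors of 62a5d8b: {2bd876b, 62a5d8b, c7feed9}.
Common ancestors: {2bd876b, c7feed9}.
Among these, 2bd876b is not an ancestor of any other common ancestor — it is the merge base.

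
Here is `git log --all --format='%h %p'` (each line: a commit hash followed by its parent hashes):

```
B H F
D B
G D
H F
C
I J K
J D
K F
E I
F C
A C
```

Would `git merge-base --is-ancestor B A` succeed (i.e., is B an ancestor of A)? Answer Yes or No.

No

Ancestors of A: {A, C}.
B is not in that set, so it is not an ancestor of A.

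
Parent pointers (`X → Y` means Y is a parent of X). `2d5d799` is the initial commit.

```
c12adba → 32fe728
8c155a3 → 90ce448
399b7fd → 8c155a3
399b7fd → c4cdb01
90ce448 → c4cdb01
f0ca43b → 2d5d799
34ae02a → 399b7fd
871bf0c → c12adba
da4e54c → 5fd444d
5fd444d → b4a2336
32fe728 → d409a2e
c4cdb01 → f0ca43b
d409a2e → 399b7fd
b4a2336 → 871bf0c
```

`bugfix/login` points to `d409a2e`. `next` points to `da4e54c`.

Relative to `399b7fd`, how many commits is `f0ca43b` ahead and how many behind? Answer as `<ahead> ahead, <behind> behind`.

0 ahead, 4 behind

Reachable from f0ca43b: {2d5d799, f0ca43b}.
Reachable from 399b7fd: {2d5d799, 399b7fd, 8c155a3, 90ce448, c4cdb01, f0ca43b}.
Only in f0ca43b's history (ahead): {} — 0.
Only in 399b7fd's history (behind): {399b7fd, 8c155a3, 90ce448, c4cdb01} — 4.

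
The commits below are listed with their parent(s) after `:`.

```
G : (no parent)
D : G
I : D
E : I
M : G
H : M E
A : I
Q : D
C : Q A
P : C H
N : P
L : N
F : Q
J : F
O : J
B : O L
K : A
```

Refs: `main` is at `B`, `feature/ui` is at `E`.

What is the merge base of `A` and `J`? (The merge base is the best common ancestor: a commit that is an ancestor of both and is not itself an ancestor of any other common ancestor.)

Ancestors of A: {A, D, G, I}.
Ancestors of J: {D, F, G, J, Q}.
Common ancestors: {D, G}.
Among these, D is not an ancestor of any other common ancestor — it is the merge base.

D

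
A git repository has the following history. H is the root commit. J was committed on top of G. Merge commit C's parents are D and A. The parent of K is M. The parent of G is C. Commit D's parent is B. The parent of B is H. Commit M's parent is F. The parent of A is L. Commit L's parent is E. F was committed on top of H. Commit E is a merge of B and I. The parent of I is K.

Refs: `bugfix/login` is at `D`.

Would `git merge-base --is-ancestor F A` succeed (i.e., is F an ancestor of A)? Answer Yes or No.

Ancestors of A (commits reachable by following parents): {A, B, E, F, H, I, K, L, M}.
F is in that set, so it is an ancestor of A.

Yes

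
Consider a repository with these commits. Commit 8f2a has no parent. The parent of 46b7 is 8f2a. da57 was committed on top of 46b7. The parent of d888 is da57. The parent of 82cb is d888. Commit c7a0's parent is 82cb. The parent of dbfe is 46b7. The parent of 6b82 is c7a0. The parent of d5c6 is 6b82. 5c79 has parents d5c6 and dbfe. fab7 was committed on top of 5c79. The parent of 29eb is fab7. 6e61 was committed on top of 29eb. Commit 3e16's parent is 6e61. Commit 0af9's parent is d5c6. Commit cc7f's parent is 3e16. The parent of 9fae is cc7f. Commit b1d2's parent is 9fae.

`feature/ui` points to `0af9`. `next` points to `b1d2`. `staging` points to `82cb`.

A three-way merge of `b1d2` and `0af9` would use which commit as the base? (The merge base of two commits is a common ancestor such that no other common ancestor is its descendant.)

d5c6

Ancestors of b1d2: {29eb, 3e16, 46b7, 5c79, 6b82, 6e61, 82cb, 8f2a, 9fae, b1d2, c7a0, cc7f, d5c6, d888, da57, dbfe, fab7}.
Ancestors of 0af9: {0af9, 46b7, 6b82, 82cb, 8f2a, c7a0, d5c6, d888, da57}.
Common ancestors: {46b7, 6b82, 82cb, 8f2a, c7a0, d5c6, d888, da57}.
Among these, d5c6 is not an ancestor of any other common ancestor — it is the merge base.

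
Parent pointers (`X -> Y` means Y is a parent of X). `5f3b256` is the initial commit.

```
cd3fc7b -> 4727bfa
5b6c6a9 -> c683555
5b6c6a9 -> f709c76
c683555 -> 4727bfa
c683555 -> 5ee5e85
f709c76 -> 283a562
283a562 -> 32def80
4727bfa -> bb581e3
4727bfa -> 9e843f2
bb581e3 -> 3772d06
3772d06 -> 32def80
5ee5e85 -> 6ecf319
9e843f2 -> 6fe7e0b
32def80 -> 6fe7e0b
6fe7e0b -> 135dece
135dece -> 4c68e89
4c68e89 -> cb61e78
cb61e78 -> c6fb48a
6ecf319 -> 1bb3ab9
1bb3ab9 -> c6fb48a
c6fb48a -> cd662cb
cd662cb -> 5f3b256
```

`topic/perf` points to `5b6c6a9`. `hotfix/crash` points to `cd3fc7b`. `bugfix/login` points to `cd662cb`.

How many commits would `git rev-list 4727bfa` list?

Walking parent pointers from 4727bfa: reachable set = {135dece, 32def80, 3772d06, 4727bfa, 4c68e89, 5f3b256, 6fe7e0b, 9e843f2, bb581e3, c6fb48a, cb61e78, cd662cb}.
That is 12 commits.

12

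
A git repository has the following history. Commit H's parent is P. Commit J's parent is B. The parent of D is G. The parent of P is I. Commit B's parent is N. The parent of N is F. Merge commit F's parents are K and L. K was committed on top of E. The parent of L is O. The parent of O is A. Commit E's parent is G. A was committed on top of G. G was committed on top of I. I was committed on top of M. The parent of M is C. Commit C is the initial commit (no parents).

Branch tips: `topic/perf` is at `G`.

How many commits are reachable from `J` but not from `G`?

Reachable from J: {A, B, C, E, F, G, I, J, K, L, M, N, O}.
Reachable from G: {C, G, I, M}.
In J's history but not G's: {A, B, E, F, J, K, L, N, O} — 9 commits.

9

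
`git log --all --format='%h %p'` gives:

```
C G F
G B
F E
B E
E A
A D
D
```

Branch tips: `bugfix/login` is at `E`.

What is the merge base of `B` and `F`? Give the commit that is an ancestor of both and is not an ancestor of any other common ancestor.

Ancestors of B: {A, B, D, E}.
Ancestors of F: {A, D, E, F}.
Common ancestors: {A, D, E}.
Among these, E is not an ancestor of any other common ancestor — it is the merge base.

E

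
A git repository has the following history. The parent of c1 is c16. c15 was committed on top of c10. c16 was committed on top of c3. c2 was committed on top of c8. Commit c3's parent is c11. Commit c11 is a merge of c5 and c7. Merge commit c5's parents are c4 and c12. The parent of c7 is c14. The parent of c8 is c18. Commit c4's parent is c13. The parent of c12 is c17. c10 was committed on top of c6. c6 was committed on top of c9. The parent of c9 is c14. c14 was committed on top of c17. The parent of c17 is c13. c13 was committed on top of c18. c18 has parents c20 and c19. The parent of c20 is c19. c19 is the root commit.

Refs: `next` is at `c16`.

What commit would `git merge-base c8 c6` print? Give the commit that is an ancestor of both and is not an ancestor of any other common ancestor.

c18

Ancestors of c8: {c18, c19, c20, c8}.
Ancestors of c6: {c13, c14, c17, c18, c19, c20, c6, c9}.
Common ancestors: {c18, c19, c20}.
Among these, c18 is not an ancestor of any other common ancestor — it is the merge base.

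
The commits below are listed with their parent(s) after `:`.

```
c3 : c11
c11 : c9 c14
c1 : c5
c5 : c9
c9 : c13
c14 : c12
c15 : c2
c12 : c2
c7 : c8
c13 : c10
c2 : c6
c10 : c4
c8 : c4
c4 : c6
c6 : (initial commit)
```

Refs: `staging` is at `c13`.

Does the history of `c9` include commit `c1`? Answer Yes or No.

Ancestors of c9: {c10, c13, c4, c6, c9}.
c1 is not in that set, so it is not an ancestor of c9.

No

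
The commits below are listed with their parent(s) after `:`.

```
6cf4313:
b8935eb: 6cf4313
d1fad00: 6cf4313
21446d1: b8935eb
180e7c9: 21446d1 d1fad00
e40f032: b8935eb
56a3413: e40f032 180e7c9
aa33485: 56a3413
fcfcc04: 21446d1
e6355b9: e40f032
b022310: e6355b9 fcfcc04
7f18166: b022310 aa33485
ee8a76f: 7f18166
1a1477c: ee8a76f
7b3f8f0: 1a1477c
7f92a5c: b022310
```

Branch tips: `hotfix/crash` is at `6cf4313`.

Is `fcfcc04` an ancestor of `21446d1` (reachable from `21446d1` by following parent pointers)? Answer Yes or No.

Ancestors of 21446d1: {21446d1, 6cf4313, b8935eb}.
fcfcc04 is not in that set, so it is not an ancestor of 21446d1.

No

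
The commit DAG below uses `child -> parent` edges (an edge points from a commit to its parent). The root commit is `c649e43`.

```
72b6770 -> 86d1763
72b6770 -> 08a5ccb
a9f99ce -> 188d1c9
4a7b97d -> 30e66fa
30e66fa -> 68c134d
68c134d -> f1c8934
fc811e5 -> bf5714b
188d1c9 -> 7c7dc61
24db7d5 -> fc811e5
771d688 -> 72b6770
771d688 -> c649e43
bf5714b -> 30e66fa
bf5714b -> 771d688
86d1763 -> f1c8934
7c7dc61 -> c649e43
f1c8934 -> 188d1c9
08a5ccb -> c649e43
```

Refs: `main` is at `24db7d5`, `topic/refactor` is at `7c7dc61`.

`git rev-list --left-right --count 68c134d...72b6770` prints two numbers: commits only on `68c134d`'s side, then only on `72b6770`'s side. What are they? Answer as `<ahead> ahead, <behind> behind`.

1 ahead, 3 behind

Reachable from 68c134d: {188d1c9, 68c134d, 7c7dc61, c649e43, f1c8934}.
Reachable from 72b6770: {08a5ccb, 188d1c9, 72b6770, 7c7dc61, 86d1763, c649e43, f1c8934}.
Only in 68c134d's history (ahead): {68c134d} — 1.
Only in 72b6770's history (behind): {08a5ccb, 72b6770, 86d1763} — 3.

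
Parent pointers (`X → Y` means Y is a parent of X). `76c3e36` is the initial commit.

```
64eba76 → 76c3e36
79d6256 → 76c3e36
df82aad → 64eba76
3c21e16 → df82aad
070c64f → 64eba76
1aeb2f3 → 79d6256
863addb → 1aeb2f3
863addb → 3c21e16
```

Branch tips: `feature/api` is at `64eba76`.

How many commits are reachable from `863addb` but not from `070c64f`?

Reachable from 863addb: {1aeb2f3, 3c21e16, 64eba76, 76c3e36, 79d6256, 863addb, df82aad}.
Reachable from 070c64f: {070c64f, 64eba76, 76c3e36}.
In 863addb's history but not 070c64f's: {1aeb2f3, 3c21e16, 79d6256, 863addb, df82aad} — 5 commits.

5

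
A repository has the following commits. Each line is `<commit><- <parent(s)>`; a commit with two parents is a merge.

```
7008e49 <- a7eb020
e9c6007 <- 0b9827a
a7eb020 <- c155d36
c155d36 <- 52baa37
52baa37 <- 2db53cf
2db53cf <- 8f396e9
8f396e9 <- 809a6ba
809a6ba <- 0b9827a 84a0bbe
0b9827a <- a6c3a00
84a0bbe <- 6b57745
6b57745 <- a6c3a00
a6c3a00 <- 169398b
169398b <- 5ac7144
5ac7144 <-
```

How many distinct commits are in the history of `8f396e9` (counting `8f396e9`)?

Walking parent pointers from 8f396e9: reachable set = {0b9827a, 169398b, 5ac7144, 6b57745, 809a6ba, 84a0bbe, 8f396e9, a6c3a00}.
That is 8 commits.

8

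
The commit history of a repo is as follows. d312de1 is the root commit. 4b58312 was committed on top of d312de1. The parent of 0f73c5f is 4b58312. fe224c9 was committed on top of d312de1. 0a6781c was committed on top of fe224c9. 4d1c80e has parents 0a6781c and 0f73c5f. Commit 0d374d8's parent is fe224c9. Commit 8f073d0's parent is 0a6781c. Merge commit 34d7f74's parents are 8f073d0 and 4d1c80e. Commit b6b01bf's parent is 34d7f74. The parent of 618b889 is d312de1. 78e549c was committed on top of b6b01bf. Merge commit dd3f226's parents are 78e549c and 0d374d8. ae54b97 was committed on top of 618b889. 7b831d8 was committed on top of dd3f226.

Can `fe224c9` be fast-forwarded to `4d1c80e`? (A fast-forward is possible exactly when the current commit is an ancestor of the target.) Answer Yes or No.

Yes

A fast-forward from fe224c9 to 4d1c80e is possible iff fe224c9 is an ancestor of 4d1c80e.
Ancestors of 4d1c80e: {0a6781c, 0f73c5f, 4b58312, 4d1c80e, d312de1, fe224c9}.
fe224c9 is among them, so fast-forward is possible.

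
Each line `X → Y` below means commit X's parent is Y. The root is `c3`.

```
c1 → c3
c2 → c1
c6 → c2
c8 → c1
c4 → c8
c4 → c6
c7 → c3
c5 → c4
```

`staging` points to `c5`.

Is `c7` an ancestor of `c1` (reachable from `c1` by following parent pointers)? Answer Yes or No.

Ancestors of c1: {c1, c3}.
c7 is not in that set, so it is not an ancestor of c1.

No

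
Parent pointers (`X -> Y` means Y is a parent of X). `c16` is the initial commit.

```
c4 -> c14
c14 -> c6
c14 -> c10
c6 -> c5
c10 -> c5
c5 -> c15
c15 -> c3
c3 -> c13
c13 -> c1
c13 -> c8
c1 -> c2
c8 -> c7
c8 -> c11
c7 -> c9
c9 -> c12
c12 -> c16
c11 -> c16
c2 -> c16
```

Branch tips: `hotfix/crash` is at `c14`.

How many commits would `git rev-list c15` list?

Walking parent pointers from c15: reachable set = {c1, c11, c12, c13, c15, c16, c2, c3, c7, c8, c9}.
That is 11 commits.

11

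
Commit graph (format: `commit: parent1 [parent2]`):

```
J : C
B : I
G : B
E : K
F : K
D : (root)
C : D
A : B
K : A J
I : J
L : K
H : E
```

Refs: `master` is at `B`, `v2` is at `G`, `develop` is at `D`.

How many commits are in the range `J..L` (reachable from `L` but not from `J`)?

Reachable from L: {A, B, C, D, I, J, K, L}.
Reachable from J: {C, D, J}.
In L's history but not J's: {A, B, I, K, L} — 5 commits.

5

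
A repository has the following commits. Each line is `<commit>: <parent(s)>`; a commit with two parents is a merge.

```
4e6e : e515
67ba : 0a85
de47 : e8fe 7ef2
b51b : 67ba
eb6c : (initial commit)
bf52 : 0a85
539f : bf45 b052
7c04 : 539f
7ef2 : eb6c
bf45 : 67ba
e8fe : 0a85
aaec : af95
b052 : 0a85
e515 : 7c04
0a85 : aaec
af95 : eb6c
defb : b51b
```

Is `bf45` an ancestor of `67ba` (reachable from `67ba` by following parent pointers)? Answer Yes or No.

No

Ancestors of 67ba: {0a85, 67ba, aaec, af95, eb6c}.
bf45 is not in that set, so it is not an ancestor of 67ba.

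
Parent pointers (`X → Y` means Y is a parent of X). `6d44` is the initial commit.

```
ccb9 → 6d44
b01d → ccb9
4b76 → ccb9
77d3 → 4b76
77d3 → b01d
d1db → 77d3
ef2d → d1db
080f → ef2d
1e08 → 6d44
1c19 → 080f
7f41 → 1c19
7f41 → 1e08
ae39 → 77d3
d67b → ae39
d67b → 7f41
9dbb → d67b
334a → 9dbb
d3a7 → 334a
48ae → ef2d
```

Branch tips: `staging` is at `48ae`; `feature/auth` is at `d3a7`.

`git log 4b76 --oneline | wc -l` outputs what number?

3

Walking parent pointers from 4b76: reachable set = {4b76, 6d44, ccb9}.
That is 3 commits.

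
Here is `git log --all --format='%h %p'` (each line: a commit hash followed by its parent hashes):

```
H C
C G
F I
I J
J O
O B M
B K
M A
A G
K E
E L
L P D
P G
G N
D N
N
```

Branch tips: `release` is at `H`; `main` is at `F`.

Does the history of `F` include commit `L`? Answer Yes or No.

Ancestors of F (commits reachable by following parents): {A, B, D, E, F, G, I, J, K, L, M, N, O, P}.
L is in that set, so it is an ancestor of F.

Yes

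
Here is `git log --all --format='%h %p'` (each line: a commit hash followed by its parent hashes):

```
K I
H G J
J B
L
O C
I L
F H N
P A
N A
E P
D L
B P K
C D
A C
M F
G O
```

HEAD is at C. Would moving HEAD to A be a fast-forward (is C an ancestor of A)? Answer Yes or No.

A fast-forward from C to A is possible iff C is an ancestor of A.
Ancestors of A: {A, C, D, L}.
C is among them, so fast-forward is possible.

Yes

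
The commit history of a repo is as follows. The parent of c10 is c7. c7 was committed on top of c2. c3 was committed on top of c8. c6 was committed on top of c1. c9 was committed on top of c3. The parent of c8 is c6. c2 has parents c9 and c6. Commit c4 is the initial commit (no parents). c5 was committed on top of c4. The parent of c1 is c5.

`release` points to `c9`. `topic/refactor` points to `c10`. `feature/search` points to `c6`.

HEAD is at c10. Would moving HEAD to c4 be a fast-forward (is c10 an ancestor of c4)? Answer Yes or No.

A fast-forward from c10 to c4 is possible iff c10 is an ancestor of c4.
Ancestors of c4: {c4}.
c10 is not among them, so fast-forward is not possible.

No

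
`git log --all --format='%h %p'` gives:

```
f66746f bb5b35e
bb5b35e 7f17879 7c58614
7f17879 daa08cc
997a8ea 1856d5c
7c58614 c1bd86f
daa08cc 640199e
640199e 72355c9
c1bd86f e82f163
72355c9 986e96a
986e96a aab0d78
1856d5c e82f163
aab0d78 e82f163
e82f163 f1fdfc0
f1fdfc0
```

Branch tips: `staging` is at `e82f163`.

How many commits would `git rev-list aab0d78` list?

Walking parent pointers from aab0d78: reachable set = {aab0d78, e82f163, f1fdfc0}.
That is 3 commits.

3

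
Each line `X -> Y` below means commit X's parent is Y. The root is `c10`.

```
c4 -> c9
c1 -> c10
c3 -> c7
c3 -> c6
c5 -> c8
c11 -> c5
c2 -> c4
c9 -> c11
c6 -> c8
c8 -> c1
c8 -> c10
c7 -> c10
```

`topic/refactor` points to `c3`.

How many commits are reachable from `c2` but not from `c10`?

Reachable from c2: {c1, c10, c11, c2, c4, c5, c8, c9}.
Reachable from c10: {c10}.
In c2's history but not c10's: {c1, c11, c2, c4, c5, c8, c9} — 7 commits.

7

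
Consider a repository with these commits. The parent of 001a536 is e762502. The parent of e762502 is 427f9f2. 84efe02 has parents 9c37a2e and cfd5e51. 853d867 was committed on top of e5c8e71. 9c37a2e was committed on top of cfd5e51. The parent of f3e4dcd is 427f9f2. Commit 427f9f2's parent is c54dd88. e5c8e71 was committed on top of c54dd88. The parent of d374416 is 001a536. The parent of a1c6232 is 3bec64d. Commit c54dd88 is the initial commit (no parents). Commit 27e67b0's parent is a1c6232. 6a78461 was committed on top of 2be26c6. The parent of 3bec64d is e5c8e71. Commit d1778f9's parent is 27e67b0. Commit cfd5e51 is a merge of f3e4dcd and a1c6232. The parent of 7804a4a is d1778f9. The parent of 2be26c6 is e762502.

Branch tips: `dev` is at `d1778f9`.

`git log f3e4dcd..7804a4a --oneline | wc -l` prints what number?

6

Reachable from 7804a4a: {27e67b0, 3bec64d, 7804a4a, a1c6232, c54dd88, d1778f9, e5c8e71}.
Reachable from f3e4dcd: {427f9f2, c54dd88, f3e4dcd}.
In 7804a4a's history but not f3e4dcd's: {27e67b0, 3bec64d, 7804a4a, a1c6232, d1778f9, e5c8e71} — 6 commits.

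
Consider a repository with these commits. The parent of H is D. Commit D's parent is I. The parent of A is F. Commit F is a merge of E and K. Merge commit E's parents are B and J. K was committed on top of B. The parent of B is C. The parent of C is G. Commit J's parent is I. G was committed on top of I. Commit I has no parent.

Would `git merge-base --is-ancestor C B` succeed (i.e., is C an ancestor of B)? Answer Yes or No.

Yes

Ancestors of B (commits reachable by following parents): {B, C, G, I}.
C is in that set, so it is an ancestor of B.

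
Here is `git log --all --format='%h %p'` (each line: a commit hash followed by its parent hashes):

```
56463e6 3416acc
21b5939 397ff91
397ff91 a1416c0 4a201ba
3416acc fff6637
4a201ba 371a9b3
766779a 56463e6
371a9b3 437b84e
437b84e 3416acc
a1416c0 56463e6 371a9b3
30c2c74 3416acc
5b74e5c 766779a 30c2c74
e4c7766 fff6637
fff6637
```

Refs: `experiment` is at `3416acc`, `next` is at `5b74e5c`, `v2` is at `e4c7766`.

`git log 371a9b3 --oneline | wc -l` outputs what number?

4

Walking parent pointers from 371a9b3: reachable set = {3416acc, 371a9b3, 437b84e, fff6637}.
That is 4 commits.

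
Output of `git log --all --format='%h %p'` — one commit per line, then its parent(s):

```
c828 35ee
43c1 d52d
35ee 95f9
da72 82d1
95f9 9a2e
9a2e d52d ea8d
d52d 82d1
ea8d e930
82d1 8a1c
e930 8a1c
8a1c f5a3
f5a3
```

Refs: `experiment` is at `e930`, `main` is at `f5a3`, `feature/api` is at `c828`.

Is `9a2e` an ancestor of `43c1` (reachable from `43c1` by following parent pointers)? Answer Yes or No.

No

Ancestors of 43c1: {43c1, 82d1, 8a1c, d52d, f5a3}.
9a2e is not in that set, so it is not an ancestor of 43c1.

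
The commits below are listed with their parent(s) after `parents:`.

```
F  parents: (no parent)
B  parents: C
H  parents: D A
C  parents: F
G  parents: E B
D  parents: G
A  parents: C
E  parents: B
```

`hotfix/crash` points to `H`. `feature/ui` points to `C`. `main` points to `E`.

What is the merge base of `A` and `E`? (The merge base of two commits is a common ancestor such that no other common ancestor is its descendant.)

Ancestors of A: {A, C, F}.
Ancestors of E: {B, C, E, F}.
Common ancestors: {C, F}.
Among these, C is not an ancestor of any other common ancestor — it is the merge base.

C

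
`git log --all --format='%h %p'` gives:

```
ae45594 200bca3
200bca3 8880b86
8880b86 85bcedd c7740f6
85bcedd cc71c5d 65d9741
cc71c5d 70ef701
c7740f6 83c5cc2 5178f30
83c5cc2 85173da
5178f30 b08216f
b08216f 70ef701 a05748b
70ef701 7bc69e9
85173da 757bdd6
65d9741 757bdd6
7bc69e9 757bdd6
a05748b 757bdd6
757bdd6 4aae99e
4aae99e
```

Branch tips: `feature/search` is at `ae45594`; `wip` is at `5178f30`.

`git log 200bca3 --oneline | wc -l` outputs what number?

15

Walking parent pointers from 200bca3: reachable set = {200bca3, 4aae99e, 5178f30, 65d9741, 70ef701, 757bdd6, 7bc69e9, 83c5cc2, 85173da, 85bcedd, 8880b86, a05748b, b08216f, c7740f6, cc71c5d}.
That is 15 commits.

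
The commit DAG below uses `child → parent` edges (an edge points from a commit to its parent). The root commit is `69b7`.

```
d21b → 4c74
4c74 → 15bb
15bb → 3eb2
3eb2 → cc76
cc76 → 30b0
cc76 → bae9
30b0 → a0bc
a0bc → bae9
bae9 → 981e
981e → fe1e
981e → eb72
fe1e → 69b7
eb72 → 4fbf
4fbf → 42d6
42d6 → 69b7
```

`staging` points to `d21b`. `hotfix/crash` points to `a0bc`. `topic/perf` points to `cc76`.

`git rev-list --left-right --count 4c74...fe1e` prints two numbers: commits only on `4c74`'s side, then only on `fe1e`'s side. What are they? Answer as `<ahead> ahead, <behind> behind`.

Reachable from 4c74: {15bb, 30b0, 3eb2, 42d6, 4c74, 4fbf, 69b7, 981e, a0bc, bae9, cc76, eb72, fe1e}.
Reachable from fe1e: {69b7, fe1e}.
Only in 4c74's history (ahead): {15bb, 30b0, 3eb2, 42d6, 4c74, 4fbf, 981e, a0bc, bae9, cc76, eb72} — 11.
Only in fe1e's history (behind): {} — 0.

11 ahead, 0 behind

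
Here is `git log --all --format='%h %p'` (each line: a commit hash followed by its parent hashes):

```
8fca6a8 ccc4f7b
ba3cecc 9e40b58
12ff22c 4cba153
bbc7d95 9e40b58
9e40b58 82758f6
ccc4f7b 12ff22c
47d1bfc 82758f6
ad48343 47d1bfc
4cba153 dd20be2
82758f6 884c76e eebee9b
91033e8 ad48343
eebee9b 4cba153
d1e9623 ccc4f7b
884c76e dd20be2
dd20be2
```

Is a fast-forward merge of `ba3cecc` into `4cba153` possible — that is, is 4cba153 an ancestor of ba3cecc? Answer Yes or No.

A fast-forward from 4cba153 to ba3cecc is possible iff 4cba153 is an ancestor of ba3cecc.
Ancestors of ba3cecc: {4cba153, 82758f6, 884c76e, 9e40b58, ba3cecc, dd20be2, eebee9b}.
4cba153 is among them, so fast-forward is possible.

Yes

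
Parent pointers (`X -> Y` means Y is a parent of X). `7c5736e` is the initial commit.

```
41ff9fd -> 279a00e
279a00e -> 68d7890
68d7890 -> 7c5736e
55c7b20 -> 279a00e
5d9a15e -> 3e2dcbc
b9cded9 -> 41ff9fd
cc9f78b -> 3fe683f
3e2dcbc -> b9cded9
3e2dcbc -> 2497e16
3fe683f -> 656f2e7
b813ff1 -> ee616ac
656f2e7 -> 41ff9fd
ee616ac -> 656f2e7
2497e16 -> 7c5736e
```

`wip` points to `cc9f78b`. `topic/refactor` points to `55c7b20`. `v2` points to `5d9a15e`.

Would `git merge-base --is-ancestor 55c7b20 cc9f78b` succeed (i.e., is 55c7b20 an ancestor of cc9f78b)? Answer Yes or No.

Ancestors of cc9f78b: {279a00e, 3fe683f, 41ff9fd, 656f2e7, 68d7890, 7c5736e, cc9f78b}.
55c7b20 is not in that set, so it is not an ancestor of cc9f78b.

No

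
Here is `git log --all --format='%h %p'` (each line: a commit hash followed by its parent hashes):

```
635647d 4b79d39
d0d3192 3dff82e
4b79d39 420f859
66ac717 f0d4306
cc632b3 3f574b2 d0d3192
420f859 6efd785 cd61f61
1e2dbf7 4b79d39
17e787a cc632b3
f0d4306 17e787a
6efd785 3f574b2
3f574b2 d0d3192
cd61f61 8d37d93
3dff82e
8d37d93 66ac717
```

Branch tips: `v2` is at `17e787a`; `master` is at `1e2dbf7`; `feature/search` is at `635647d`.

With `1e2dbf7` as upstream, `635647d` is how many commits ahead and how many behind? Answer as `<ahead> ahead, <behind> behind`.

1 ahead, 1 behind

Reachable from 635647d: {17e787a, 3dff82e, 3f574b2, 420f859, 4b79d39, 635647d, 66ac717, 6efd785, 8d37d93, cc632b3, cd61f61, d0d3192, f0d4306}.
Reachable from 1e2dbf7: {17e787a, 1e2dbf7, 3dff82e, 3f574b2, 420f859, 4b79d39, 66ac717, 6efd785, 8d37d93, cc632b3, cd61f61, d0d3192, f0d4306}.
Only in 635647d's history (ahead): {635647d} — 1.
Only in 1e2dbf7's history (behind): {1e2dbf7} — 1.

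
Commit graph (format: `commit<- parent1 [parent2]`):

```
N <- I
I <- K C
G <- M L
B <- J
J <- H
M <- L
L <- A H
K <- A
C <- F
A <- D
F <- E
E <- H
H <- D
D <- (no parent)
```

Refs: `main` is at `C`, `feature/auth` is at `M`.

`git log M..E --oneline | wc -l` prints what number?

1

Reachable from E: {D, E, H}.
Reachable from M: {A, D, H, L, M}.
In E's history but not M's: {E} — 1 commit.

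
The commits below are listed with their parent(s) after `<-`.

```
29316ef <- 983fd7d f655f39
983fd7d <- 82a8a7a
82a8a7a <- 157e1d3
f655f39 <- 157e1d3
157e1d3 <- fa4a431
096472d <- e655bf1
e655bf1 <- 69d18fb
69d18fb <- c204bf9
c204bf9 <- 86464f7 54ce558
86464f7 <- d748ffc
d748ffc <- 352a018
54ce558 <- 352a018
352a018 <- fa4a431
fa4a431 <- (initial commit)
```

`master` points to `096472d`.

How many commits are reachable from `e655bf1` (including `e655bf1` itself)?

8

Walking parent pointers from e655bf1: reachable set = {352a018, 54ce558, 69d18fb, 86464f7, c204bf9, d748ffc, e655bf1, fa4a431}.
That is 8 commits.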